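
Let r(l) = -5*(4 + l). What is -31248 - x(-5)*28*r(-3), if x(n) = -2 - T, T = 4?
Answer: -32088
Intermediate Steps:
r(l) = -20 - 5*l
x(n) = -6 (x(n) = -2 - 1*4 = -2 - 4 = -6)
-31248 - x(-5)*28*r(-3) = -31248 - (-6*28)*(-20 - 5*(-3)) = -31248 - (-168)*(-20 + 15) = -31248 - (-168)*(-5) = -31248 - 1*840 = -31248 - 840 = -32088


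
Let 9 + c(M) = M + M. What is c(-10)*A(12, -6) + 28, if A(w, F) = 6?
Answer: -146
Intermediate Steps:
c(M) = -9 + 2*M (c(M) = -9 + (M + M) = -9 + 2*M)
c(-10)*A(12, -6) + 28 = (-9 + 2*(-10))*6 + 28 = (-9 - 20)*6 + 28 = -29*6 + 28 = -174 + 28 = -146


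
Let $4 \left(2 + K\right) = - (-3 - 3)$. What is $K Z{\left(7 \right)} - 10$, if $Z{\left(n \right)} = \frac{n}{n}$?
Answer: $- \frac{21}{2} \approx -10.5$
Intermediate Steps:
$Z{\left(n \right)} = 1$
$K = - \frac{1}{2}$ ($K = -2 + \frac{\left(-1\right) \left(-3 - 3\right)}{4} = -2 + \frac{\left(-1\right) \left(-6\right)}{4} = -2 + \frac{1}{4} \cdot 6 = -2 + \frac{3}{2} = - \frac{1}{2} \approx -0.5$)
$K Z{\left(7 \right)} - 10 = \left(- \frac{1}{2}\right) 1 - 10 = - \frac{1}{2} - 10 = - \frac{21}{2}$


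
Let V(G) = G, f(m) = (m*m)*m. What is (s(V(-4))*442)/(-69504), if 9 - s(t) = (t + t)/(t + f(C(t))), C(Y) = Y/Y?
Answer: -4199/104256 ≈ -0.040276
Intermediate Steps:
C(Y) = 1
f(m) = m³ (f(m) = m²*m = m³)
s(t) = 9 - 2*t/(1 + t) (s(t) = 9 - (t + t)/(t + 1³) = 9 - 2*t/(t + 1) = 9 - 2*t/(1 + t))
(s(V(-4))*442)/(-69504) = (((9 + 7*(-4))/(1 - 4))*442)/(-69504) = (((9 - 28)/(-3))*442)*(-1/69504) = (-⅓*(-19)*442)*(-1/69504) = ((19/3)*442)*(-1/69504) = (8398/3)*(-1/69504) = -4199/104256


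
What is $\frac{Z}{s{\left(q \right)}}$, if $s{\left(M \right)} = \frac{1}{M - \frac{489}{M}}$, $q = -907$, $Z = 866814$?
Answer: $- \frac{712659798240}{907} \approx -7.8573 \cdot 10^{8}$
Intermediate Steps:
$\frac{Z}{s{\left(q \right)}} = \frac{866814}{\left(-907\right) \frac{1}{-489 + \left(-907\right)^{2}}} = \frac{866814}{\left(-907\right) \frac{1}{-489 + 822649}} = \frac{866814}{\left(-907\right) \frac{1}{822160}} = \frac{866814}{- \frac{907}{822160}} = 866814 \left(- \frac{822160}{907}\right) = - \frac{712659798240}{907}$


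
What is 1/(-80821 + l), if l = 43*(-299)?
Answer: -1/93678 ≈ -1.0675e-5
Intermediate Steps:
l = -12857
1/(-80821 + l) = 1/(-80821 - 12857) = 1/(-93678) = -1/93678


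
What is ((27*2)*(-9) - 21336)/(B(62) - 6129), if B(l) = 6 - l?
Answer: 21822/6185 ≈ 3.5282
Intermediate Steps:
((27*2)*(-9) - 21336)/(B(62) - 6129) = ((27*2)*(-9) - 21336)/((6 - 1*62) - 6129) = (54*(-9) - 21336)/((6 - 62) - 6129) = (-486 - 21336)/(-56 - 6129) = -21822/(-6185) = -21822*(-1/6185) = 21822/6185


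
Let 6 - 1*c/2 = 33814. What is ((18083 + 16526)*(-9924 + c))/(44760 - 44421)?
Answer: -2683581860/339 ≈ -7.9162e+6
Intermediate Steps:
c = -67616 (c = 12 - 2*33814 = 12 - 67628 = -67616)
((18083 + 16526)*(-9924 + c))/(44760 - 44421) = ((18083 + 16526)*(-9924 - 67616))/(44760 - 44421) = (34609*(-77540))/339 = -2683581860*1/339 = -2683581860/339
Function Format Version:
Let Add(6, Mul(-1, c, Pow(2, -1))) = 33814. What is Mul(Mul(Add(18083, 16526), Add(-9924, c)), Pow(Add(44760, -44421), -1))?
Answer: Rational(-2683581860, 339) ≈ -7.9162e+6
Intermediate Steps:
c = -67616 (c = Add(12, Mul(-2, 33814)) = Add(12, -67628) = -67616)
Mul(Mul(Add(18083, 16526), Add(-9924, c)), Pow(Add(44760, -44421), -1)) = Mul(Mul(Add(18083, 16526), Add(-9924, -67616)), Pow(Add(44760, -44421), -1)) = Mul(Mul(34609, -77540), Pow(339, -1)) = Mul(-2683581860, Rational(1, 339)) = Rational(-2683581860, 339)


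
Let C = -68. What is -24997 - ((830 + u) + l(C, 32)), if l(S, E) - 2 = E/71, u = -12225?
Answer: -965916/71 ≈ -13604.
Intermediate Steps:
l(S, E) = 2 + E/71
-24997 - ((830 + u) + l(C, 32)) = -24997 - ((830 - 12225) + (2 + (1/71)*32)) = -24997 - (-11395 + (2 + 32/71)) = -24997 - (-11395 + 174/71) = -24997 - 1*(-808871/71) = -24997 + 808871/71 = -965916/71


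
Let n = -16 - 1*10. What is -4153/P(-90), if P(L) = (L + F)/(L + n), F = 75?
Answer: -481748/15 ≈ -32117.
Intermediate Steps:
n = -26 (n = -16 - 10 = -26)
P(L) = (75 + L)/(-26 + L) (P(L) = (L + 75)/(L - 26) = (75 + L)/(-26 + L))
-4153/P(-90) = -4153*(-26 - 90)/(75 - 90) = -4153/(-15/(-116)) = -4153/((-1/116*(-15))) = -4153/15/116 = -4153*116/15 = -481748/15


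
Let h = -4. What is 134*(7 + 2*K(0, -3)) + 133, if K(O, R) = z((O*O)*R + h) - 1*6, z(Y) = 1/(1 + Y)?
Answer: -1879/3 ≈ -626.33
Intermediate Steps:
K(O, R) = -6 + 1/(-3 + R*O²) (K(O, R) = 1/(1 + ((O*O)*R - 4)) - 1*6 = 1/(1 + (O²*R - 4)) - 6 = 1/(1 + (R*O² - 4)) - 6 = 1/(1 + (-4 + R*O²)) - 6 = 1/(-3 + R*O²) - 6 = -6 + 1/(-3 + R*O²))
134*(7 + 2*K(0, -3)) + 133 = 134*(7 + 2*((19 - 6*(-3)*0²)/(-3 - 3*0²))) + 133 = 134*(7 + 2*((19 - 6*(-3)*0)/(-3 - 3*0))) + 133 = 134*(7 + 2*((19 + 0)/(-3 + 0))) + 133 = 134*(7 + 2*(19/(-3))) + 133 = 134*(7 + 2*(-⅓*19)) + 133 = 134*(7 + 2*(-19/3)) + 133 = 134*(7 - 38/3) + 133 = 134*(-17/3) + 133 = -2278/3 + 133 = -1879/3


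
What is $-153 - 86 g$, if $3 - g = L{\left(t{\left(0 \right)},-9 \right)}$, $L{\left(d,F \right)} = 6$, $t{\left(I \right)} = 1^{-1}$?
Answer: $105$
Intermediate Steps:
$t{\left(I \right)} = 1$
$g = -3$ ($g = 3 - 6 = -3$)
$-153 - 86 g = -153 - -258 = -153 + 258 = 105$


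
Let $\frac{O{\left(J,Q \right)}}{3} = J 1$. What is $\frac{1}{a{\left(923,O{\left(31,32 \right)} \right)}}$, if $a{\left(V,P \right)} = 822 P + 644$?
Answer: $\frac{1}{77090} \approx 1.2972 \cdot 10^{-5}$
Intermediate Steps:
$O{\left(J,Q \right)} = 3 J$ ($O{\left(J,Q \right)} = 3 J 1 = 3 J$)
$a{\left(V,P \right)} = 644 + 822 P$
$\frac{1}{a{\left(923,O{\left(31,32 \right)} \right)}} = \frac{1}{644 + 822 \cdot 3 \cdot 31} = \frac{1}{644 + 822 \cdot 93} = \frac{1}{644 + 76446} = \frac{1}{77090}$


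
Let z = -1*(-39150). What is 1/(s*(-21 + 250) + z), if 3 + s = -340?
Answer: -1/39397 ≈ -2.5383e-5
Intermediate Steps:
s = -343 (s = -3 - 340 = -343)
z = 39150
1/(s*(-21 + 250) + z) = 1/(-343*(-21 + 250) + 39150) = 1/(-343*229 + 39150) = 1/(-78547 + 39150) = 1/(-39397) = -1/39397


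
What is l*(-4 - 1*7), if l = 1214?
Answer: -13354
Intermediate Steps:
l*(-4 - 1*7) = 1214*(-4 - 1*7) = 1214*(-4 - 7) = 1214*(-11) = -13354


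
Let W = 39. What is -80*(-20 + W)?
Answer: -1520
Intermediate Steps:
-80*(-20 + W) = -80*(-20 + 39) = -80*19 = -1520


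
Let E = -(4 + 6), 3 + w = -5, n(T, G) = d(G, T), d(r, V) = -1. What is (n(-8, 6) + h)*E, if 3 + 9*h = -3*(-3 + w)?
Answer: -70/3 ≈ -23.333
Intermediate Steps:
n(T, G) = -1
w = -8 (w = -3 - 5 = -8)
h = 10/3 (h = -1/3 + (-3*(-3 - 8))/9 = -1/3 + (-3*(-11))/9 = -1/3 + (1/9)*33 = -1/3 + 11/3 = 10/3 ≈ 3.3333)
E = -10 (E = -1*10 = -10)
(n(-8, 6) + h)*E = (-1 + 10/3)*(-10) = (7/3)*(-10) = -70/3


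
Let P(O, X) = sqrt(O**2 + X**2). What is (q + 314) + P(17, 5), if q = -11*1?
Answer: 303 + sqrt(314) ≈ 320.72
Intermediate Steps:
q = -11
(q + 314) + P(17, 5) = (-11 + 314) + sqrt(17**2 + 5**2) = 303 + sqrt(289 + 25) = 303 + sqrt(314)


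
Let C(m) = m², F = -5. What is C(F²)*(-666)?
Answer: -416250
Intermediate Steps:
C(F²)*(-666) = ((-5)²)²*(-666) = 25²*(-666) = 625*(-666) = -416250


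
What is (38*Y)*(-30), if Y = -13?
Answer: 14820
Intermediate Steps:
(38*Y)*(-30) = (38*(-13))*(-30) = -494*(-30) = 14820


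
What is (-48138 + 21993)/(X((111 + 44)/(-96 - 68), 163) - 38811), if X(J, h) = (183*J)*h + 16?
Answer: 857556/2197175 ≈ 0.39030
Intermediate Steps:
X(J, h) = 16 + 183*J*h (X(J, h) = 183*J*h + 16 = 16 + 183*J*h)
(-48138 + 21993)/(X((111 + 44)/(-96 - 68), 163) - 38811) = (-48138 + 21993)/((16 + 183*((111 + 44)/(-96 - 68))*163) - 38811) = -26145/((16 + 183*(155/(-164))*163) - 38811) = -26145/((16 + 183*(155*(-1/164))*163) - 38811) = -26145/((16 + 183*(-155/164)*163) - 38811) = -26145/((16 - 4623495/164) - 38811) = -26145/(-4620871/164 - 38811) = -26145/(-10985875/164) = -26145*(-164/10985875) = 857556/2197175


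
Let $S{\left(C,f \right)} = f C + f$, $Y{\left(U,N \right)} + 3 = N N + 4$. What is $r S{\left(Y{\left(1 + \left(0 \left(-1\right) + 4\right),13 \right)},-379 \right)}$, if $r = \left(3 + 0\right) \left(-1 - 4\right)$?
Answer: $972135$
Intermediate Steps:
$Y{\left(U,N \right)} = 1 + N^{2}$ ($Y{\left(U,N \right)} = -3 + \left(N N + 4\right) = -3 + \left(N^{2} + 4\right) = -3 + \left(4 + N^{2}\right) = 1 + N^{2}$)
$S{\left(C,f \right)} = f + C f$ ($S{\left(C,f \right)} = C f + f = f + C f$)
$r = -15$ ($r = 3 \left(-5\right) = -15$)
$r S{\left(Y{\left(1 + \left(0 \left(-1\right) + 4\right),13 \right)},-379 \right)} = - 15 \left(- 379 \left(1 + \left(1 + 13^{2}\right)\right)\right) = - 15 \left(- 379 \left(1 + \left(1 + 169\right)\right)\right) = - 15 \left(- 379 \left(1 + 170\right)\right) = - 15 \left(\left(-379\right) 171\right) = \left(-15\right) \left(-64809\right) = 972135$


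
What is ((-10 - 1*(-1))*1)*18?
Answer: -162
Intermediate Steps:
((-10 - 1*(-1))*1)*18 = ((-10 + 1)*1)*18 = -9*1*18 = -9*18 = -162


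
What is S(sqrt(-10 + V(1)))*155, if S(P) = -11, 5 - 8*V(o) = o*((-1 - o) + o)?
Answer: -1705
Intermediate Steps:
V(o) = 5/8 + o/8 (V(o) = 5/8 - o*((-1 - o) + o)/8 = 5/8 - o*(-1)/8 = 5/8 - (-1)*o/8 = 5/8 + o/8)
S(sqrt(-10 + V(1)))*155 = -11*155 = -1705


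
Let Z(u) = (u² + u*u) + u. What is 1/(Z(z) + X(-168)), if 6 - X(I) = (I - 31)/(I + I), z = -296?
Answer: 336/58780313 ≈ 5.7162e-6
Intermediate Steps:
X(I) = 6 - (-31 + I)/(2*I) (X(I) = 6 - (I - 31)/(I + I) = 6 - (-31 + I)/(2*I))
Z(u) = u + 2*u² (Z(u) = (u² + u²) + u = 2*u² + u = u + 2*u²)
1/(Z(z) + X(-168)) = 1/(-296*(1 + 2*(-296)) + (½)*(31 + 11*(-168))/(-168)) = 1/(-296*(1 - 592) + (½)*(-1/168)*(31 - 1848)) = 1/(-296*(-591) + (½)*(-1/168)*(-1817)) = 1/(174936 + 1817/336) = 1/(58780313/336) = 336/58780313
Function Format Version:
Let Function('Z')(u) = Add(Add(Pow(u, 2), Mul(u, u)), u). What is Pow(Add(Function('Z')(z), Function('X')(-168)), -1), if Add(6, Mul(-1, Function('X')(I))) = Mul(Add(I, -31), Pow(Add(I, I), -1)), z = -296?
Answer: Rational(336, 58780313) ≈ 5.7162e-6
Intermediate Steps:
Function('X')(I) = Add(6, Mul(Rational(-1, 2), Pow(I, -1), Add(-31, I))) (Function('X')(I) = Add(6, Mul(-1, Mul(Add(I, -31), Pow(Add(I, I), -1)))) = Add(6, Mul(-1, Mul(Add(-31, I), Pow(Mul(2, I), -1)))) = Add(6, Mul(-1, Mul(Add(-31, I), Mul(Rational(1, 2), Pow(I, -1))))) = Add(6, Mul(-1, Mul(Rational(1, 2), Pow(I, -1), Add(-31, I)))) = Add(6, Mul(Rational(-1, 2), Pow(I, -1), Add(-31, I))))
Function('Z')(u) = Add(u, Mul(2, Pow(u, 2))) (Function('Z')(u) = Add(Add(Pow(u, 2), Pow(u, 2)), u) = Add(Mul(2, Pow(u, 2)), u) = Add(u, Mul(2, Pow(u, 2))))
Pow(Add(Function('Z')(z), Function('X')(-168)), -1) = Pow(Add(Mul(-296, Add(1, Mul(2, -296))), Mul(Rational(1, 2), Pow(-168, -1), Add(31, Mul(11, -168)))), -1) = Pow(Add(Mul(-296, Add(1, -592)), Mul(Rational(1, 2), Rational(-1, 168), Add(31, -1848))), -1) = Pow(Add(Mul(-296, -591), Mul(Rational(1, 2), Rational(-1, 168), -1817)), -1) = Pow(Add(174936, Rational(1817, 336)), -1) = Pow(Rational(58780313, 336), -1) = Rational(336, 58780313)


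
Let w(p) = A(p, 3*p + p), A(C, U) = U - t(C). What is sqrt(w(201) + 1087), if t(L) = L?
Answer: 13*sqrt(10) ≈ 41.110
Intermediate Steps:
A(C, U) = U - C
w(p) = 3*p (w(p) = (3*p + p) - p = 4*p - p = 3*p)
sqrt(w(201) + 1087) = sqrt(3*201 + 1087) = sqrt(603 + 1087) = sqrt(1690) = 13*sqrt(10)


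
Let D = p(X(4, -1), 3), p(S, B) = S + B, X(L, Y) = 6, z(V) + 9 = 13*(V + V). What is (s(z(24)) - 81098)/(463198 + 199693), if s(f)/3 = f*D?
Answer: -64493/662891 ≈ -0.097291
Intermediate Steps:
z(V) = -9 + 26*V (z(V) = -9 + 13*(V + V) = -9 + 13*(2*V) = -9 + 26*V)
p(S, B) = B + S
D = 9 (D = 3 + 6 = 9)
s(f) = 27*f (s(f) = 3*(f*9) = 3*(9*f) = 27*f)
(s(z(24)) - 81098)/(463198 + 199693) = (27*(-9 + 26*24) - 81098)/(463198 + 199693) = (27*(-9 + 624) - 81098)/662891 = (27*615 - 81098)*(1/662891) = (16605 - 81098)*(1/662891) = -64493*1/662891 = -64493/662891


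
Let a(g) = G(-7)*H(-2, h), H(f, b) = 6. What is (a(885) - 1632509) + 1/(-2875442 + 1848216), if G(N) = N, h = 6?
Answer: -1676998833527/1027226 ≈ -1.6326e+6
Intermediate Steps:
a(g) = -42 (a(g) = -7*6 = -42)
(a(885) - 1632509) + 1/(-2875442 + 1848216) = (-42 - 1632509) + 1/(-2875442 + 1848216) = -1632551 + 1/(-1027226) = -1632551 - 1/1027226 = -1676998833527/1027226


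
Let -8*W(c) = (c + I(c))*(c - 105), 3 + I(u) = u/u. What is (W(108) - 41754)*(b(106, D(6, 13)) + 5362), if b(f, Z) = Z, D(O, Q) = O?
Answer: -224348850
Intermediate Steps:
I(u) = -2 (I(u) = -3 + u/u = -3 + 1 = -2)
W(c) = -(-105 + c)*(-2 + c)/8 (W(c) = -(c - 2)*(c - 105)/8 = -(-2 + c)*(-105 + c)/8 = -(-105 + c)*(-2 + c)/8)
(W(108) - 41754)*(b(106, D(6, 13)) + 5362) = ((-105/4 - ⅛*108² + (107/8)*108) - 41754)*(6 + 5362) = ((-105/4 - ⅛*11664 + 2889/2) - 41754)*5368 = ((-105/4 - 1458 + 2889/2) - 41754)*5368 = (-159/4 - 41754)*5368 = -167175/4*5368 = -224348850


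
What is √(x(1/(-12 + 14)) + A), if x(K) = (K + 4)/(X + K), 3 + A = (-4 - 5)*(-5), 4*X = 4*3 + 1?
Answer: 6*√30/5 ≈ 6.5727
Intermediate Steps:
X = 13/4 (X = (4*3 + 1)/4 = (12 + 1)/4 = (¼)*13 = 13/4 ≈ 3.2500)
A = 42 (A = -3 + (-4 - 5)*(-5) = -3 - 9*(-5) = -3 + 45 = 42)
x(K) = (4 + K)/(13/4 + K) (x(K) = (K + 4)/(13/4 + K) = (4 + K)/(13/4 + K))
√(x(1/(-12 + 14)) + A) = √(4*(4 + 1/(-12 + 14))/(13 + 4/(-12 + 14)) + 42) = √(4*(4 + 1/2)/(13 + 4/2) + 42) = √(4*(4 + ½)/(13 + 4*(½)) + 42) = √(4*(9/2)/(13 + 2) + 42) = √(4*(9/2)/15 + 42) = √(4*(1/15)*(9/2) + 42) = √(6/5 + 42) = √(216/5) = 6*√30/5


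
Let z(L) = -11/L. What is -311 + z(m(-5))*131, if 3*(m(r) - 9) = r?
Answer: -1015/2 ≈ -507.50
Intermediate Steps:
m(r) = 9 + r/3
-311 + z(m(-5))*131 = -311 - 11/(9 + (⅓)*(-5))*131 = -311 - 11/(9 - 5/3)*131 = -311 - 11/22/3*131 = -311 - 11*3/22*131 = -311 - 3/2*131 = -311 - 393/2 = -1015/2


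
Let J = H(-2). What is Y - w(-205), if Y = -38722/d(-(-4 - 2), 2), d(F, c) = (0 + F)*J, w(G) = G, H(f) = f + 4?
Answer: -18131/6 ≈ -3021.8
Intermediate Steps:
H(f) = 4 + f
J = 2 (J = 4 - 2 = 2)
d(F, c) = 2*F (d(F, c) = (0 + F)*2 = F*2 = 2*F)
Y = -19361/6 (Y = -38722*(-1/(2*(-4 - 2))) = -38722/(2*(-1*(-6))) = -38722/(2*6) = -38722/12 = -38722*1/12 = -19361/6 ≈ -3226.8)
Y - w(-205) = -19361/6 - 1*(-205) = -19361/6 + 205 = -18131/6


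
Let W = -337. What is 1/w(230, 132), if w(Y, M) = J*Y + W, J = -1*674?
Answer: -1/155357 ≈ -6.4368e-6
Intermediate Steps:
J = -674
w(Y, M) = -337 - 674*Y (w(Y, M) = -674*Y - 337 = -337 - 674*Y)
1/w(230, 132) = 1/(-337 - 674*230) = 1/(-337 - 155020) = 1/(-155357) = -1/155357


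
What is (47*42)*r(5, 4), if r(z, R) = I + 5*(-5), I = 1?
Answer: -47376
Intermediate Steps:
r(z, R) = -24 (r(z, R) = 1 + 5*(-5) = 1 - 25 = -24)
(47*42)*r(5, 4) = (47*42)*(-24) = 1974*(-24) = -47376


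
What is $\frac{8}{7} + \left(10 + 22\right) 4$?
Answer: $\frac{904}{7} \approx 129.14$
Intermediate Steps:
$\frac{8}{7} + \left(10 + 22\right) 4 = 8 \cdot \frac{1}{7} + 32 \cdot 4 = \frac{8}{7} + 128 = \frac{904}{7}$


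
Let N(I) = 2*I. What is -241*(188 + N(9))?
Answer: -49646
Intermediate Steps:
-241*(188 + N(9)) = -241*(188 + 2*9) = -241*(188 + 18) = -241*206 = -49646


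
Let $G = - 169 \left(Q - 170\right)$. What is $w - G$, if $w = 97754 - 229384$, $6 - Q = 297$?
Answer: $-209539$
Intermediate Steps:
$Q = -291$ ($Q = 6 - 297 = -291$)
$G = 77909$ ($G = - 169 \left(-291 - 170\right) = \left(-169\right) \left(-461\right) = 77909$)
$w = -131630$
$w - G = -131630 - 77909 = -209539$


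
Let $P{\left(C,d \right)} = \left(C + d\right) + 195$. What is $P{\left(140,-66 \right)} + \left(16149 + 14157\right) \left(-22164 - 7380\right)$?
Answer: $-895360195$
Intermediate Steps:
$P{\left(C,d \right)} = 195 + C + d$
$P{\left(140,-66 \right)} + \left(16149 + 14157\right) \left(-22164 - 7380\right) = \left(195 + 140 - 66\right) + \left(16149 + 14157\right) \left(-22164 - 7380\right) = 269 + 30306 \left(-29544\right) = 269 - 895360464 = -895360195$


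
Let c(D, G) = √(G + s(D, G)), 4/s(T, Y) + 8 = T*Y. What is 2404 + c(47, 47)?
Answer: 2404 + √227695651/2201 ≈ 2410.9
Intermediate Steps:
s(T, Y) = 4/(-8 + T*Y)
c(D, G) = √(G + 4/(-8 + D*G))
2404 + c(47, 47) = 2404 + √((4 + 47*(-8 + 47*47))/(-8 + 47*47)) = 2404 + √((4 + 47*(-8 + 2209))/(-8 + 2209)) = 2404 + √((4 + 47*2201)/2201) = 2404 + √((4 + 103447)/2201) = 2404 + √((1/2201)*103451) = 2404 + √(103451/2201) = 2404 + √227695651/2201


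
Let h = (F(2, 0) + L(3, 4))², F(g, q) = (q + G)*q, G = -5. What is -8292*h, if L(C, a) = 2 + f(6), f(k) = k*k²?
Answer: -394069008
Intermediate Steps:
f(k) = k³
F(g, q) = q*(-5 + q) (F(g, q) = (q - 5)*q = (-5 + q)*q = q*(-5 + q))
L(C, a) = 218 (L(C, a) = 2 + 6³ = 2 + 216 = 218)
h = 47524 (h = (0*(-5 + 0) + 218)² = (0*(-5) + 218)² = (0 + 218)² = 218² = 47524)
-8292*h = -8292*47524 = -394069008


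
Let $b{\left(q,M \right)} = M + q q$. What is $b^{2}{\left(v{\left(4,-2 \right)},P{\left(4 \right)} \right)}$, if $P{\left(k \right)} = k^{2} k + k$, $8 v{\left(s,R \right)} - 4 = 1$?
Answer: $\frac{19158129}{4096} \approx 4677.3$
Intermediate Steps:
$v{\left(s,R \right)} = \frac{5}{8}$ ($v{\left(s,R \right)} = \frac{1}{2} + \frac{1}{8} \cdot 1 = \frac{1}{2} + \frac{1}{8} = \frac{5}{8}$)
$P{\left(k \right)} = k + k^{3}$ ($P{\left(k \right)} = k^{3} + k = k + k^{3}$)
$b{\left(q,M \right)} = M + q^{2}$
$b^{2}{\left(v{\left(4,-2 \right)},P{\left(4 \right)} \right)} = \left(\left(4 + 4^{3}\right) + \left(\frac{5}{8}\right)^{2}\right)^{2} = \left(\left(4 + 64\right) + \frac{25}{64}\right)^{2} = \left(68 + \frac{25}{64}\right)^{2} = \left(\frac{4377}{64}\right)^{2} = \frac{19158129}{4096}$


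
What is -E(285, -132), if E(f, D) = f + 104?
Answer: -389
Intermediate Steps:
E(f, D) = 104 + f
-E(285, -132) = -(104 + 285) = -1*389 = -389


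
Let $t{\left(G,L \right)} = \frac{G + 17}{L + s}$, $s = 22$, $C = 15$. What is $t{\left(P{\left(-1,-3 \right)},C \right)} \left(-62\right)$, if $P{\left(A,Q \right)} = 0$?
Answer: $- \frac{1054}{37} \approx -28.486$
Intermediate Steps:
$t{\left(G,L \right)} = \frac{17 + G}{22 + L}$ ($t{\left(G,L \right)} = \frac{G + 17}{L + 22} = \frac{17 + G}{22 + L}$)
$t{\left(P{\left(-1,-3 \right)},C \right)} \left(-62\right) = \frac{17 + 0}{22 + 15} \left(-62\right) = \frac{1}{37} \cdot 17 \left(-62\right) = \frac{17}{37} \left(-62\right) = - \frac{1054}{37}$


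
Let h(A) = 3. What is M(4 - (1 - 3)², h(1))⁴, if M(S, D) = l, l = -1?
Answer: 1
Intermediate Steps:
M(S, D) = -1
M(4 - (1 - 3)², h(1))⁴ = (-1)⁴ = 1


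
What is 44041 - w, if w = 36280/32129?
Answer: 1414957009/32129 ≈ 44040.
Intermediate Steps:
w = 36280/32129 (w = 36280*(1/32129) = 36280/32129 ≈ 1.1292)
44041 - w = 44041 - 1*36280/32129 = 44041 - 36280/32129 = 1414957009/32129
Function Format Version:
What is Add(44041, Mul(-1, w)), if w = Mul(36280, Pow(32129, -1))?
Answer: Rational(1414957009, 32129) ≈ 44040.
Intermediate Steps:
w = Rational(36280, 32129) (w = Mul(36280, Rational(1, 32129)) = Rational(36280, 32129) ≈ 1.1292)
Add(44041, Mul(-1, w)) = Add(44041, Mul(-1, Rational(36280, 32129))) = Add(44041, Rational(-36280, 32129)) = Rational(1414957009, 32129)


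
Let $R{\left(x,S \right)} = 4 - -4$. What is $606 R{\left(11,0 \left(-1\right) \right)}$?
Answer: $4848$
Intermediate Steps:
$R{\left(x,S \right)} = 8$ ($R{\left(x,S \right)} = 4 + 4 = 8$)
$606 R{\left(11,0 \left(-1\right) \right)} = 606 \cdot 8 = 4848$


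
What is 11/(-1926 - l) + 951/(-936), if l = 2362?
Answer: -170341/167232 ≈ -1.0186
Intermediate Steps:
11/(-1926 - l) + 951/(-936) = 11/(-1926 - 1*2362) + 951/(-936) = 11/(-1926 - 2362) + 951*(-1/936) = 11/(-4288) - 317/312 = 11*(-1/4288) - 317/312 = -11/4288 - 317/312 = -170341/167232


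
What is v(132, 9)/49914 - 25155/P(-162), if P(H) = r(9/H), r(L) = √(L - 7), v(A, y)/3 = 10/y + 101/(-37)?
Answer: -539/5540454 + 75465*I*√254/127 ≈ -9.7284e-5 + 9470.2*I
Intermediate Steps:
v(A, y) = -303/37 + 30/y (v(A, y) = 3*(10/y + 101/(-37)) = 3*(10/y + 101*(-1/37)) = 3*(10/y - 101/37) = 3*(-101/37 + 10/y) = -303/37 + 30/y)
r(L) = √(-7 + L)
P(H) = √(-7 + 9/H)
v(132, 9)/49914 - 25155/P(-162) = (-303/37 + 30/9)/49914 - 25155/√(-7 + 9/(-162)) = (-303/37 + 30*(⅑))*(1/49914) - 25155/√(-7 + 9*(-1/162)) = (-303/37 + 10/3)*(1/49914) - 25155/√(-7 - 1/18) = -539/111*1/49914 - 25155*(-3*I*√254/127) = -539/5540454 - 25155*(-3*I*√254/127) = -539/5540454 - (-75465)*I*√254/127 = -539/5540454 + 75465*I*√254/127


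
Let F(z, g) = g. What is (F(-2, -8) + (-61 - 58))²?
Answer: 16129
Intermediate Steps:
(F(-2, -8) + (-61 - 58))² = (-8 + (-61 - 58))² = (-8 - 119)² = (-127)² = 16129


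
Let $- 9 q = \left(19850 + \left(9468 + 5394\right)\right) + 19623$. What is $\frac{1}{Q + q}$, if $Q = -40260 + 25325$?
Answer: $- \frac{9}{188750} \approx -4.7682 \cdot 10^{-5}$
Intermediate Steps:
$q = - \frac{54335}{9}$ ($q = - \frac{\left(19850 + \left(9468 + 5394\right)\right) + 19623}{9} = - \frac{\left(19850 + 14862\right) + 19623}{9} = - \frac{34712 + 19623}{9} = \left(- \frac{1}{9}\right) 54335 = - \frac{54335}{9} \approx -6037.2$)
$Q = -14935$
$\frac{1}{Q + q} = \frac{1}{-14935 - \frac{54335}{9}} = \frac{1}{- \frac{188750}{9}} = - \frac{9}{188750}$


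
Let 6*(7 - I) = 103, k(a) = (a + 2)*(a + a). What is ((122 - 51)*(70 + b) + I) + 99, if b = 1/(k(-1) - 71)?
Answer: 2215343/438 ≈ 5057.9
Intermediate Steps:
k(a) = 2*a*(2 + a) (k(a) = (2 + a)*(2*a) = 2*a*(2 + a))
b = -1/73 (b = 1/(2*(-1)*(2 - 1) - 71) = 1/(2*(-1)*1 - 71) = 1/(-2 - 71) = 1/(-73) = -1/73 ≈ -0.013699)
I = -61/6 (I = 7 - ⅙*103 = 7 - 103/6 = -61/6 ≈ -10.167)
((122 - 51)*(70 + b) + I) + 99 = ((122 - 51)*(70 - 1/73) - 61/6) + 99 = (71*(5109/73) - 61/6) + 99 = (362739/73 - 61/6) + 99 = 2171981/438 + 99 = 2215343/438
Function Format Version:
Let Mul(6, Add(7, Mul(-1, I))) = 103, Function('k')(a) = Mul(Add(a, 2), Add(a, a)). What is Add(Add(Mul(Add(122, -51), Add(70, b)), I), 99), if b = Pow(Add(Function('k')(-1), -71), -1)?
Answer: Rational(2215343, 438) ≈ 5057.9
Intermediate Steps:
Function('k')(a) = Mul(2, a, Add(2, a)) (Function('k')(a) = Mul(Add(2, a), Mul(2, a)) = Mul(2, a, Add(2, a)))
b = Rational(-1, 73) (b = Pow(Add(Mul(2, -1, Add(2, -1)), -71), -1) = Pow(Add(Mul(2, -1, 1), -71), -1) = Pow(Add(-2, -71), -1) = Pow(-73, -1) = Rational(-1, 73) ≈ -0.013699)
I = Rational(-61, 6) (I = Add(7, Mul(Rational(-1, 6), 103)) = Add(7, Rational(-103, 6)) = Rational(-61, 6) ≈ -10.167)
Add(Add(Mul(Add(122, -51), Add(70, b)), I), 99) = Add(Add(Mul(Add(122, -51), Add(70, Rational(-1, 73))), Rational(-61, 6)), 99) = Add(Add(Mul(71, Rational(5109, 73)), Rational(-61, 6)), 99) = Add(Add(Rational(362739, 73), Rational(-61, 6)), 99) = Add(Rational(2171981, 438), 99) = Rational(2215343, 438)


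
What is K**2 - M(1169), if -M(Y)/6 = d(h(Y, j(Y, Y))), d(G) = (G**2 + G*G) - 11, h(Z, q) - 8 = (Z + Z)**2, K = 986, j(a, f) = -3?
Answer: 358558932102178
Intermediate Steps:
h(Z, q) = 8 + 4*Z**2 (h(Z, q) = 8 + (Z + Z)**2 = 8 + (2*Z)**2 = 8 + 4*Z**2)
d(G) = -11 + 2*G**2 (d(G) = (G**2 + G**2) - 11 = 2*G**2 - 11 = -11 + 2*G**2)
M(Y) = 66 - 12*(8 + 4*Y**2)**2 (M(Y) = -6*(-11 + 2*(8 + 4*Y**2)**2) = 66 - 12*(8 + 4*Y**2)**2)
K**2 - M(1169) = 986**2 - (66 - 192*(2 + 1169**2)**2) = 972196 - (66 - 192*(2 + 1366561)**2) = 972196 - (66 - 192*1366563**2) = 972196 - (66 - 192*1867494432969) = 972196 - (66 - 358558931130048) = 972196 - 1*(-358558931129982) = 972196 + 358558931129982 = 358558932102178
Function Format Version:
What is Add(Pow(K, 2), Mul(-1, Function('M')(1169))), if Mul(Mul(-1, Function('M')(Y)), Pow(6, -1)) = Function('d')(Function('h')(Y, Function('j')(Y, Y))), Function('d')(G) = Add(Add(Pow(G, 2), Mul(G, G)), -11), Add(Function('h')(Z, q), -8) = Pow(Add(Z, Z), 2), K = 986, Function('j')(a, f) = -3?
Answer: 358558932102178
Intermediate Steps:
Function('h')(Z, q) = Add(8, Mul(4, Pow(Z, 2))) (Function('h')(Z, q) = Add(8, Pow(Add(Z, Z), 2)) = Add(8, Pow(Mul(2, Z), 2)) = Add(8, Mul(4, Pow(Z, 2))))
Function('d')(G) = Add(-11, Mul(2, Pow(G, 2))) (Function('d')(G) = Add(Add(Pow(G, 2), Pow(G, 2)), -11) = Add(Mul(2, Pow(G, 2)), -11) = Add(-11, Mul(2, Pow(G, 2))))
Function('M')(Y) = Add(66, Mul(-12, Pow(Add(8, Mul(4, Pow(Y, 2))), 2))) (Function('M')(Y) = Mul(-6, Add(-11, Mul(2, Pow(Add(8, Mul(4, Pow(Y, 2))), 2)))) = Add(66, Mul(-12, Pow(Add(8, Mul(4, Pow(Y, 2))), 2))))
Add(Pow(K, 2), Mul(-1, Function('M')(1169))) = Add(Pow(986, 2), Mul(-1, Add(66, Mul(-192, Pow(Add(2, Pow(1169, 2)), 2))))) = Add(972196, Mul(-1, Add(66, Mul(-192, Pow(Add(2, 1366561), 2))))) = Add(972196, Mul(-1, Add(66, Mul(-192, Pow(1366563, 2))))) = Add(972196, Mul(-1, Add(66, Mul(-192, 1867494432969)))) = Add(972196, Mul(-1, Add(66, -358558931130048))) = Add(972196, Mul(-1, -358558931129982)) = Add(972196, 358558931129982) = 358558932102178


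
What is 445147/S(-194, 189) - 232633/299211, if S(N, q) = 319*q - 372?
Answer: 13250415810/1992047101 ≈ 6.6517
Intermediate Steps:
S(N, q) = -372 + 319*q
445147/S(-194, 189) - 232633/299211 = 445147/(-372 + 319*189) - 232633/299211 = 445147/(-372 + 60291) - 232633*1/299211 = 445147/59919 - 232633/299211 = 13250415810/1992047101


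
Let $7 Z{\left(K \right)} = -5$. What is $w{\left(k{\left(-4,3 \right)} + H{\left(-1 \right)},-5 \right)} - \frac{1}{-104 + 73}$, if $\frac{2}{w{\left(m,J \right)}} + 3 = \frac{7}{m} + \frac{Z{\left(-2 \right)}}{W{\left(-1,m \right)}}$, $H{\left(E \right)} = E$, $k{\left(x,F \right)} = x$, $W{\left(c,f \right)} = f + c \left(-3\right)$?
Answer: $- \frac{4057}{8773} \approx -0.46244$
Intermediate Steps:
$W{\left(c,f \right)} = f - 3 c$
$Z{\left(K \right)} = - \frac{5}{7}$ ($Z{\left(K \right)} = \frac{1}{7} \left(-5\right) = - \frac{5}{7}$)
$w{\left(m,J \right)} = \frac{2}{-3 + \frac{7}{m} - \frac{5}{7 \left(3 + m\right)}}$ ($w{\left(m,J \right)} = \frac{2}{-3 - \left(- \frac{7}{m} + \frac{5}{7 \left(m - -3\right)}\right)} = \frac{2}{-3 - \left(- \frac{7}{m} + \frac{5}{7 \left(m + 3\right)}\right)} = \frac{2}{-3 - \left(- \frac{7}{m} + \frac{5}{7 \left(3 + m\right)}\right)} = \frac{2}{-3 + \frac{7}{m} - \frac{5}{7 \left(3 + m\right)}}$)
$w{\left(k{\left(-4,3 \right)} + H{\left(-1 \right)},-5 \right)} - \frac{1}{-104 + 73} = \frac{14 \left(-4 - 1\right) \left(3 - 5\right)}{147 + 44 \left(-4 - 1\right) - 21 \left(-4 - 1\right) \left(3 - 5\right)} - \frac{1}{-104 + 73} = 14 \left(-5\right) \frac{1}{147 + 44 \left(-5\right) - - 105 \left(3 - 5\right)} \left(3 - 5\right) - \frac{1}{-31} = 14 \left(-5\right) \frac{1}{147 - 220 - \left(-105\right) \left(-2\right)} \left(-2\right) - - \frac{1}{31} = 14 \left(-5\right) \frac{1}{147 - 220 - 210} \left(-2\right) + \frac{1}{31} = 14 \left(-5\right) \frac{1}{-283} \left(-2\right) + \frac{1}{31} = 14 \left(-5\right) \left(- \frac{1}{283}\right) \left(-2\right) + \frac{1}{31} = - \frac{140}{283} + \frac{1}{31} = - \frac{4057}{8773}$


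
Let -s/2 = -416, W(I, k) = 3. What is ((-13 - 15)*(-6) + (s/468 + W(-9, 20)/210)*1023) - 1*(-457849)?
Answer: 96568559/210 ≈ 4.5985e+5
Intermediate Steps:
s = 832 (s = -2*(-416) = 832)
((-13 - 15)*(-6) + (s/468 + W(-9, 20)/210)*1023) - 1*(-457849) = ((-13 - 15)*(-6) + (832/468 + 3/210)*1023) - 1*(-457849) = (-28*(-6) + (832*(1/468) + 3*(1/210))*1023) + 457849 = (168 + (16/9 + 1/70)*1023) + 457849 = (168 + (1129/630)*1023) + 457849 = (168 + 384989/210) + 457849 = 420269/210 + 457849 = 96568559/210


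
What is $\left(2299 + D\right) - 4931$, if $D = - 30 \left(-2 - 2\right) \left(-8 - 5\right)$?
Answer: $-4192$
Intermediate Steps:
$D = -1560$ ($D = \left(-30\right) \left(-4\right) \left(-13\right) = 120 \left(-13\right) = -1560$)
$\left(2299 + D\right) - 4931 = \left(2299 - 1560\right) - 4931 = 739 - 4931 = -4192$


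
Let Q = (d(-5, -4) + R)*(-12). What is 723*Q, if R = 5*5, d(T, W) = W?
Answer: -182196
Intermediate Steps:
R = 25
Q = -252 (Q = (-4 + 25)*(-12) = 21*(-12) = -252)
723*Q = 723*(-252) = -182196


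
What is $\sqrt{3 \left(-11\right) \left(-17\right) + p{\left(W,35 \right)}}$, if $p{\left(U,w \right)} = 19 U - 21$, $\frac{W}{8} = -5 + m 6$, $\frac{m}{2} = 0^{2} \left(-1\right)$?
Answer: $2 i \sqrt{55} \approx 14.832 i$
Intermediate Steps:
$m = 0$ ($m = 2 \cdot 0^{2} \left(-1\right) = 2 \cdot 0 \left(-1\right) = 2 \cdot 0 = 0$)
$W = -40$ ($W = 8 \left(-5 + 0 \cdot 6\right) = 8 \left(-5 + 0\right) = 8 \left(-5\right) = -40$)
$p{\left(U,w \right)} = -21 + 19 U$
$\sqrt{3 \left(-11\right) \left(-17\right) + p{\left(W,35 \right)}} = \sqrt{3 \left(-11\right) \left(-17\right) + \left(-21 + 19 \left(-40\right)\right)} = \sqrt{\left(-33\right) \left(-17\right) - 781} = \sqrt{561 - 781} = \sqrt{-220} = 2 i \sqrt{55}$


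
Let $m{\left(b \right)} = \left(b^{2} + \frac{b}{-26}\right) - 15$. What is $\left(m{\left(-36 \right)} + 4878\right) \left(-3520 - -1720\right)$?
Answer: $- \frac{144153000}{13} \approx -1.1089 \cdot 10^{7}$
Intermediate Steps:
$m{\left(b \right)} = -15 + b^{2} - \frac{b}{26}$ ($m{\left(b \right)} = \left(b^{2} - \frac{b}{26}\right) - 15 = -15 + b^{2} - \frac{b}{26}$)
$\left(m{\left(-36 \right)} + 4878\right) \left(-3520 - -1720\right) = \left(\left(-15 + \left(-36\right)^{2} - - \frac{18}{13}\right) + 4878\right) \left(-3520 - -1720\right) = \left(\left(-15 + 1296 + \frac{18}{13}\right) + 4878\right) \left(-3520 + 1720\right) = \left(\frac{16671}{13} + 4878\right) \left(-1800\right) = \frac{80085}{13} \left(-1800\right) = - \frac{144153000}{13}$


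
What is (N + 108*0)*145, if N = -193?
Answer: -27985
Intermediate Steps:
(N + 108*0)*145 = (-193 + 108*0)*145 = (-193 + 0)*145 = -193*145 = -27985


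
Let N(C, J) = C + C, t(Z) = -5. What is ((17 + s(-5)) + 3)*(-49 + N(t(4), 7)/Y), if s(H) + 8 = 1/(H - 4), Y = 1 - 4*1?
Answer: -14659/27 ≈ -542.93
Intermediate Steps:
Y = -3 (Y = 1 - 4 = -3)
s(H) = -8 + 1/(-4 + H) (s(H) = -8 + 1/(H - 4) = -8 + 1/(-4 + H))
N(C, J) = 2*C
((17 + s(-5)) + 3)*(-49 + N(t(4), 7)/Y) = ((17 + (33 - 8*(-5))/(-4 - 5)) + 3)*(-49 + (2*(-5))/(-3)) = ((17 + (33 + 40)/(-9)) + 3)*(-49 - 10*(-⅓)) = ((17 - ⅑*73) + 3)*(-49 + 10/3) = ((17 - 73/9) + 3)*(-137/3) = (80/9 + 3)*(-137/3) = (107/9)*(-137/3) = -14659/27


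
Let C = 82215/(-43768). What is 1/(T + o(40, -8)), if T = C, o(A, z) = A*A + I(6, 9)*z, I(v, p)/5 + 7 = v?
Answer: 43768/71697305 ≈ 0.00061045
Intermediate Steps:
I(v, p) = -35 + 5*v
o(A, z) = A**2 - 5*z (o(A, z) = A*A + (-35 + 5*6)*z = A**2 + (-35 + 30)*z = A**2 - 5*z)
C = -82215/43768 (C = 82215*(-1/43768) = -82215/43768 ≈ -1.8784)
T = -82215/43768 ≈ -1.8784
1/(T + o(40, -8)) = 1/(-82215/43768 + (40**2 - 5*(-8))) = 1/(-82215/43768 + (1600 + 40)) = 1/(-82215/43768 + 1640) = 1/(71697305/43768) = 43768/71697305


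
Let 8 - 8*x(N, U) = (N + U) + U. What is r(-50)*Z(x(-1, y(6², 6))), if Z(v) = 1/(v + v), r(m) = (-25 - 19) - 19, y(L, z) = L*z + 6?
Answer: 84/145 ≈ 0.57931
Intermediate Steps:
y(L, z) = 6 + L*z
x(N, U) = 1 - U/4 - N/8 (x(N, U) = 1 - ((N + U) + U)/8 = 1 - (N + 2*U)/8 = 1 + (-U/4 - N/8) = 1 - U/4 - N/8)
r(m) = -63 (r(m) = -44 - 19 = -63)
Z(v) = 1/(2*v)
r(-50)*Z(x(-1, y(6², 6))) = -63/(2*(1 - (6 + 6²*6)/4 - ⅛*(-1))) = -63/(2*(1 - (6 + 36*6)/4 + ⅛)) = -63/(2*(1 - (6 + 216)/4 + ⅛)) = -63/(2*(1 - ¼*222 + ⅛)) = -63/(2*(1 - 111/2 + ⅛)) = -63/(2*(-435/8)) = -63*(-8)/(2*435) = -63*(-4/435) = 84/145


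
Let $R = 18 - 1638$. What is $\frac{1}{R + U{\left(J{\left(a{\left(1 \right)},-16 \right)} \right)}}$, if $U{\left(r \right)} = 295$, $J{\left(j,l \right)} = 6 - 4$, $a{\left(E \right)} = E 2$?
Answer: $- \frac{1}{1325} \approx -0.00075472$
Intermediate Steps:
$a{\left(E \right)} = 2 E$
$R = -1620$ ($R = 18 - 1638 = -1620$)
$J{\left(j,l \right)} = 2$ ($J{\left(j,l \right)} = 6 - 4 = 2$)
$\frac{1}{R + U{\left(J{\left(a{\left(1 \right)},-16 \right)} \right)}} = \frac{1}{-1620 + 295} = \frac{1}{-1325} = - \frac{1}{1325}$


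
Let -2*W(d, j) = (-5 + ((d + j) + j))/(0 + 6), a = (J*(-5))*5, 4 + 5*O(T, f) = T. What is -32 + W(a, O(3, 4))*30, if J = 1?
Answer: 44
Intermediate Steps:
O(T, f) = -4/5 + T/5
a = -25 (a = (1*(-5))*5 = -5*5 = -25)
W(d, j) = 5/12 - j/6 - d/12 (W(d, j) = -(-5 + ((d + j) + j))/(2*(0 + 6)) = -(-5 + (d + 2*j))/(2*6) = -(-5 + d + 2*j)/(2*6) = -(-5/6 + j/3 + d/6)/2 = 5/12 - j/6 - d/12)
-32 + W(a, O(3, 4))*30 = -32 + (5/12 - (-4/5 + (1/5)*3)/6 - 1/12*(-25))*30 = -32 + (5/12 - (-4/5 + 3/5)/6 + 25/12)*30 = -32 + (5/12 - 1/6*(-1/5) + 25/12)*30 = -32 + (5/12 + 1/30 + 25/12)*30 = -32 + (38/15)*30 = -32 + 76 = 44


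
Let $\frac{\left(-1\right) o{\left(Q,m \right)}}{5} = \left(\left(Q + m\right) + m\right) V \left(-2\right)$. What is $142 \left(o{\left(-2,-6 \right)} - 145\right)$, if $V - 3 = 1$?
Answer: $-100110$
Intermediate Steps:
$V = 4$ ($V = 3 + 1 = 4$)
$o{\left(Q,m \right)} = 40 Q + 80 m$ ($o{\left(Q,m \right)} = - 5 \left(\left(Q + m\right) + m\right) 4 \left(-2\right) = - 5 \left(Q + 2 m\right) 4 \left(-2\right) = - 5 \left(4 Q + 8 m\right) \left(-2\right) = - 5 \left(- 16 m - 8 Q\right) = 40 Q + 80 m$)
$142 \left(o{\left(-2,-6 \right)} - 145\right) = 142 \left(\left(40 \left(-2\right) + 80 \left(-6\right)\right) - 145\right) = 142 \left(\left(-80 - 480\right) - 145\right) = 142 \left(-560 - 145\right) = 142 \left(-705\right) = -100110$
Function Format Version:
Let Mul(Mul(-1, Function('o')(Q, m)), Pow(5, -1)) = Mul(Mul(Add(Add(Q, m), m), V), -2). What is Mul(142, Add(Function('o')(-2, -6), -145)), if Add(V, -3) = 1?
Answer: -100110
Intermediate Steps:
V = 4 (V = Add(3, 1) = 4)
Function('o')(Q, m) = Add(Mul(40, Q), Mul(80, m)) (Function('o')(Q, m) = Mul(-5, Mul(Mul(Add(Add(Q, m), m), 4), -2)) = Mul(-5, Mul(Mul(Add(Q, Mul(2, m)), 4), -2)) = Mul(-5, Mul(Add(Mul(4, Q), Mul(8, m)), -2)) = Mul(-5, Add(Mul(-16, m), Mul(-8, Q))) = Add(Mul(40, Q), Mul(80, m)))
Mul(142, Add(Function('o')(-2, -6), -145)) = Mul(142, Add(Add(Mul(40, -2), Mul(80, -6)), -145)) = Mul(142, Add(Add(-80, -480), -145)) = Mul(142, Add(-560, -145)) = Mul(142, -705) = -100110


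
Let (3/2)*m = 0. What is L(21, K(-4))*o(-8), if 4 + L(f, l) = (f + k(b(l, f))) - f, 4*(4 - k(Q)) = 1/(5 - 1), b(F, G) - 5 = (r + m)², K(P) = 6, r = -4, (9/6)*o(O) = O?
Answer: ⅓ ≈ 0.33333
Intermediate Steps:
o(O) = 2*O/3
m = 0 (m = (⅔)*0 = 0)
b(F, G) = 21 (b(F, G) = 5 + (-4 + 0)² = 5 + (-4)² = 5 + 16 = 21)
k(Q) = 63/16 (k(Q) = 4 - 1/(4*(5 - 1)) = 4 - ¼/4 = 4 - ¼*¼ = 4 - 1/16 = 63/16)
L(f, l) = -1/16 (L(f, l) = -4 + ((f + 63/16) - f) = -4 + ((63/16 + f) - f) = -4 + 63/16 = -1/16)
L(21, K(-4))*o(-8) = -(-8)/24 = -1/16*(-16/3) = ⅓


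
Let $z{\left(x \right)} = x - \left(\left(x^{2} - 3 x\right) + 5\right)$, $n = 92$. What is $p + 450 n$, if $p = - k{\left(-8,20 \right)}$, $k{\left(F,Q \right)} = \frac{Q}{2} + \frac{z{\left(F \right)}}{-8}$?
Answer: $\frac{331019}{8} \approx 41377.0$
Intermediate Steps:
$z{\left(x \right)} = -5 - x^{2} + 4 x$ ($z{\left(x \right)} = x - \left(5 + x^{2} - 3 x\right) = -5 - x^{2} + 4 x$)
$k{\left(F,Q \right)} = \frac{5}{8} + \frac{Q}{2} - \frac{F}{2} + \frac{F^{2}}{8}$ ($k{\left(F,Q \right)} = \frac{Q}{2} + \frac{-5 - F^{2} + 4 F}{-8} = Q \frac{1}{2} + \left(-5 - F^{2} + 4 F\right) \left(- \frac{1}{8}\right) = \frac{Q}{2} + \left(\frac{5}{8} - \frac{F}{2} + \frac{F^{2}}{8}\right) = \frac{5}{8} + \frac{Q}{2} - \frac{F}{2} + \frac{F^{2}}{8}$)
$p = - \frac{181}{8}$ ($p = - (\frac{5}{8} + \frac{1}{2} \cdot 20 - -4 + \frac{\left(-8\right)^{2}}{8}) = - (\frac{5}{8} + 10 + 4 + \frac{1}{8} \cdot 64) = - (\frac{5}{8} + 10 + 4 + 8) = \left(-1\right) \frac{181}{8} = - \frac{181}{8} \approx -22.625$)
$p + 450 n = - \frac{181}{8} + 450 \cdot 92 = - \frac{181}{8} + 41400 = \frac{331019}{8}$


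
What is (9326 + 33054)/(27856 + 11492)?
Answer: 10595/9837 ≈ 1.0771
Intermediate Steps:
(9326 + 33054)/(27856 + 11492) = 42380/39348 = 42380*(1/39348) = 10595/9837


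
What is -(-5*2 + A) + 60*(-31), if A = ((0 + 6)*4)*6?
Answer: -1994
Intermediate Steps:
A = 144 (A = (6*4)*6 = 24*6 = 144)
-(-5*2 + A) + 60*(-31) = -(-5*2 + 144) + 60*(-31) = -(-10 + 144) - 1860 = -1*134 - 1860 = -134 - 1860 = -1994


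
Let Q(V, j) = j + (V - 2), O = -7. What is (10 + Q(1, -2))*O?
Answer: -49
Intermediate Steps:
Q(V, j) = -2 + V + j (Q(V, j) = j + (-2 + V) = -2 + V + j)
(10 + Q(1, -2))*O = (10 + (-2 + 1 - 2))*(-7) = (10 - 3)*(-7) = 7*(-7) = -49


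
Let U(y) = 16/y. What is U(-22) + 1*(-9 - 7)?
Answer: -184/11 ≈ -16.727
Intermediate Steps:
U(-22) + 1*(-9 - 7) = 16/(-22) + 1*(-9 - 7) = 16*(-1/22) + 1*(-16) = -8/11 - 16 = -184/11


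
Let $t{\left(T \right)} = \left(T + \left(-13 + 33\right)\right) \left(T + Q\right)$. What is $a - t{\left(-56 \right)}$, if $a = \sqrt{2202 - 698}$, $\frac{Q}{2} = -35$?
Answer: $-4536 + 4 \sqrt{94} \approx -4497.2$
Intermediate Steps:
$Q = -70$ ($Q = 2 \left(-35\right) = -70$)
$t{\left(T \right)} = \left(-70 + T\right) \left(20 + T\right)$ ($t{\left(T \right)} = \left(T + \left(-13 + 33\right)\right) \left(T - 70\right) = \left(T + 20\right) \left(-70 + T\right) = \left(20 + T\right) \left(-70 + T\right) = \left(-70 + T\right) \left(20 + T\right)$)
$a = 4 \sqrt{94}$ ($a = \sqrt{1504} = 4 \sqrt{94} \approx 38.781$)
$a - t{\left(-56 \right)} = 4 \sqrt{94} - \left(-1400 + \left(-56\right)^{2} - -2800\right) = 4 \sqrt{94} - \left(-1400 + 3136 + 2800\right) = 4 \sqrt{94} - 4536 = -4536 + 4 \sqrt{94}$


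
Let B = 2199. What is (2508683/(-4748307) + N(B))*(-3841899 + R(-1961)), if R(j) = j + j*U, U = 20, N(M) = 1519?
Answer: -9332555188174000/1582769 ≈ -5.8963e+9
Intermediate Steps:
R(j) = 21*j (R(j) = j + j*20 = j + 20*j = 21*j)
(2508683/(-4748307) + N(B))*(-3841899 + R(-1961)) = (2508683/(-4748307) + 1519)*(-3841899 + 21*(-1961)) = (2508683*(-1/4748307) + 1519)*(-3841899 - 41181) = (-2508683/4748307 + 1519)*(-3883080) = (7210169650/4748307)*(-3883080) = -9332555188174000/1582769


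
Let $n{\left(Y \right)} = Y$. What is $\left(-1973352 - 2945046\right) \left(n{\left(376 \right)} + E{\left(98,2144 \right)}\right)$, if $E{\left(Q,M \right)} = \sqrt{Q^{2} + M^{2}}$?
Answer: $-1849317648 - 9836796 \sqrt{1151585} \approx -1.2405 \cdot 10^{10}$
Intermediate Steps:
$E{\left(Q,M \right)} = \sqrt{M^{2} + Q^{2}}$
$\left(-1973352 - 2945046\right) \left(n{\left(376 \right)} + E{\left(98,2144 \right)}\right) = \left(-1973352 - 2945046\right) \left(376 + \sqrt{2144^{2} + 98^{2}}\right) = - 4918398 \left(376 + \sqrt{4596736 + 9604}\right) = - 4918398 \left(376 + \sqrt{4606340}\right) = - 4918398 \left(376 + 2 \sqrt{1151585}\right) = -1849317648 - 9836796 \sqrt{1151585}$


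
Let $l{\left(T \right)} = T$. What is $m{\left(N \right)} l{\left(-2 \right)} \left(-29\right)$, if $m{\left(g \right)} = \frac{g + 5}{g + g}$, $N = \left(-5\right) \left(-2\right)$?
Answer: $\frac{87}{2} \approx 43.5$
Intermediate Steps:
$N = 10$
$m{\left(g \right)} = \frac{5 + g}{2 g}$
$m{\left(N \right)} l{\left(-2 \right)} \left(-29\right) = \frac{5 + 10}{2 \cdot 10} \left(-2\right) \left(-29\right) = \frac{1}{2} \cdot \frac{1}{10} \cdot 15 \left(-2\right) \left(-29\right) = \frac{3}{4} \left(-2\right) \left(-29\right) = \left(- \frac{3}{2}\right) \left(-29\right) = \frac{87}{2}$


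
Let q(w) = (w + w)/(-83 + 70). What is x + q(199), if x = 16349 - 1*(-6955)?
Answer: 302554/13 ≈ 23273.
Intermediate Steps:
q(w) = -2*w/13 (q(w) = (2*w)/(-13) = (2*w)*(-1/13) = -2*w/13)
x = 23304 (x = 16349 + 6955 = 23304)
x + q(199) = 23304 - 2/13*199 = 23304 - 398/13 = 302554/13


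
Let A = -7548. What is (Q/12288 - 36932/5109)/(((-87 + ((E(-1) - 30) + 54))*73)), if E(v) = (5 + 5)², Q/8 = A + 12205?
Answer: -10978313/7065297408 ≈ -0.0015538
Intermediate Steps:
Q = 37256 (Q = 8*(-7548 + 12205) = 8*4657 = 37256)
E(v) = 100 (E(v) = 10² = 100)
(Q/12288 - 36932/5109)/(((-87 + ((E(-1) - 30) + 54))*73)) = (37256/12288 - 36932/5109)/(((-87 + ((100 - 30) + 54))*73)) = (37256*(1/12288) - 36932*1/5109)/(((-87 + (70 + 54))*73)) = (4657/1536 - 36932/5109)/(((-87 + 124)*73)) = -10978313/(2615808*(37*73)) = -10978313/2615808/2701 = -10978313/2615808*1/2701 = -10978313/7065297408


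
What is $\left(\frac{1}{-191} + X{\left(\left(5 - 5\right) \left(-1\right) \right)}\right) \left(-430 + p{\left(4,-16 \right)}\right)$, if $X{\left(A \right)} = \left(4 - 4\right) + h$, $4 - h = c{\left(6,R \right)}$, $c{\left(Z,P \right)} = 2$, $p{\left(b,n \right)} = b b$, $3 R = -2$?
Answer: $- \frac{157734}{191} \approx -825.83$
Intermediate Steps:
$R = - \frac{2}{3}$ ($R = \frac{1}{3} \left(-2\right) = - \frac{2}{3} \approx -0.66667$)
$p{\left(b,n \right)} = b^{2}$
$h = 2$ ($h = 4 - 2 = 2$)
$X{\left(A \right)} = 2$ ($X{\left(A \right)} = \left(4 - 4\right) + 2 = 0 + 2 = 2$)
$\left(\frac{1}{-191} + X{\left(\left(5 - 5\right) \left(-1\right) \right)}\right) \left(-430 + p{\left(4,-16 \right)}\right) = \left(\frac{1}{-191} + 2\right) \left(-430 + 4^{2}\right) = \left(- \frac{1}{191} + 2\right) \left(-430 + 16\right) = \frac{381}{191} \left(-414\right) = - \frac{157734}{191}$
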